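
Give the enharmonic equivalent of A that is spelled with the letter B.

Bbb

Plain B sits 2 semitones above A, so on the letter B the same pitch needs a double flat: Bbb.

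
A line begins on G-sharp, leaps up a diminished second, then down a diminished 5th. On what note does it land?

D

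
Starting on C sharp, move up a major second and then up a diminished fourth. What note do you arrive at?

G

A major second up from C# is D# (letter D, 2 semitones up).
A diminished fourth up from D# is G (letter G, 4 semitones up).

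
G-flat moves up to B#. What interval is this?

The letter names run G→B, a span of 2 letter steps, so the interval is some kind of third.
Gb to B# is 6 semitones. A major third is 4, so 6 makes it doubly augmented.

doubly augmented third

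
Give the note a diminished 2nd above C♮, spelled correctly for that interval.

Dbb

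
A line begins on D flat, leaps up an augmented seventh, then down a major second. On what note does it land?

An augmented seventh up from Db is C# (letter C, 12 semitones up).
A major second down from C# is B (letter B, 2 semitones down).

B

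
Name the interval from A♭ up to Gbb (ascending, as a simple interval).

The letter names run A→G, a span of 6 letter steps, so the interval is some kind of seventh.
Ab to Gbb is 9 semitones. A major seventh is 11, so 9 makes it diminished.

diminished seventh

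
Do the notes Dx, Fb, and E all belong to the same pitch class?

Yes

D## is pitch class 4; Fb is pitch class 4; E is pitch class 4.
All spellings map to pitch class 4, so they are enharmonically equivalent.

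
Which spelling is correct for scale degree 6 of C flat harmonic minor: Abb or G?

Abb

Each scale degree takes a distinct letter name. Degree 6 of a scale on C must use the letter A.
Abb and G are enharmonically the same pitch, but only Abb uses the letter A, so it is the correct spelling here.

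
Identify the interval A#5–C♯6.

minor third

The letter names run A→C, a span of 2 letter steps, so the interval is some kind of third.
A# to C# is 3 semitones. A major third is 4, so 3 makes it minor.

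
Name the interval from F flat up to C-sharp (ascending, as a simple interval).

doubly augmented fifth

Counting letters F–G–A–B–C gives a fifth.
Fb→C# = 9 semitones, 2 wider than the perfect fifth (7), so doubly augmented.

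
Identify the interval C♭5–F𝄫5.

diminished fourth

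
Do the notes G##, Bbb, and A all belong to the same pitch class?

Yes

G## is pitch class 9; Bbb is pitch class 9; A is pitch class 9.
All spellings map to pitch class 9, so they are enharmonically equivalent.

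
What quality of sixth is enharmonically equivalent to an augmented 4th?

doubly diminished

An augmented fourth spans 6 semitones.
A sixth spanning 6 semitones is doubly diminished (the major sixth is 9).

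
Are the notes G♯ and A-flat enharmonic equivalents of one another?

Yes

G# is pitch class 8; Ab is pitch class 8.
All spellings map to pitch class 8, so they are enharmonically equivalent.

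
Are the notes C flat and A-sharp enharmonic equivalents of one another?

Cb is pitch class 11; A# is pitch class 10.
The pitch classes differ (11 vs. 10), so they are not enharmonic equivalents.

No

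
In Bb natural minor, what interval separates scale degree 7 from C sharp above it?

augmented third

Scale degree 7 of Bb natural minor is Ab.
Ab up to C#: letters A→C make it a third; 5 semitones makes it augmented.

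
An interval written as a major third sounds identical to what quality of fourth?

diminished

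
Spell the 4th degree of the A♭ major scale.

Db

The Ab major scale runs Ab Bb C Db Eb F G.
Degree 4 is Db.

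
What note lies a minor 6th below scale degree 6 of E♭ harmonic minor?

Eb

Scale degree 6 of Eb harmonic minor is Cb.
A minor sixth (8 semitones) below Cb lands on the letter E, giving Eb.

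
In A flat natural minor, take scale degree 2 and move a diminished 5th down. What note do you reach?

E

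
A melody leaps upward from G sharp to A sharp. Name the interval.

The letter names run G→A, a span of 1 letter step, so the interval is some kind of second.
G# to A# is 2 semitones. A major second is 2, so 2 makes it major.

major second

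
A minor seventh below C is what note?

C down a major seventh is Db, so the target letter is D.
From C, a minor seventh is 10 semitones down: D.

D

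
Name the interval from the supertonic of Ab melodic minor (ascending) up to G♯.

augmented sixth

The supertonic of Ab melodic minor (ascending) is Bb.
Bb up to G#: letters B→G make it a sixth; 10 semitones makes it augmented.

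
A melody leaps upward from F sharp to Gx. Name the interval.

The letter names run F→G, a span of 1 letter step, so the interval is some kind of second.
F# to G## is 3 semitones. A major second is 2, so 3 makes it augmented.

augmented second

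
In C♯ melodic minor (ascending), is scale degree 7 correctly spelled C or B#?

B#

Each scale degree takes a distinct letter name. Degree 7 of a scale on C must use the letter B.
B# and C are enharmonically the same pitch, but only B# uses the letter B, so it is the correct spelling here.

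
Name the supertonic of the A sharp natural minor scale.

B#

The A# natural minor scale runs A# B# C# D# E# F# G#.
Degree 2 is B#.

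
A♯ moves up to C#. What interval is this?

Counting letters A–B–C gives a third.
A#→C# = 3 semitones, 1 narrower than the major third (4), so minor.

minor third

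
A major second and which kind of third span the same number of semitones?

A major second spans 2 semitones.
A third spanning 2 semitones is diminished (the major third is 4).

diminished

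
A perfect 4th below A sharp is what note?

E#

A down a perfect fourth is E, so the target letter is E.
From A#, a perfect fourth is 5 semitones down: E#.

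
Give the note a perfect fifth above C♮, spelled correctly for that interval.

C up a perfect fifth is G, so the target letter is G.
From C, a perfect fifth is 7 semitones up: G.

G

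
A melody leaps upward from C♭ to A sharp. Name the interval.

doubly augmented sixth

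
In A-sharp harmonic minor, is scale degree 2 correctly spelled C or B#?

B#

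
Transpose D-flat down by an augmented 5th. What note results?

Gbb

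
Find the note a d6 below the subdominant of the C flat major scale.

The subdominant of Cb major is Fb.
A diminished sixth (7 semitones) below Fb lands on the letter A, giving A.

A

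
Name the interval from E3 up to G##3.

augmented third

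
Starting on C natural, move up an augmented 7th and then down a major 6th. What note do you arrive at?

D#

An augmented seventh up from C is B# (letter B, 12 semitones up).
A major sixth down from B# is D# (letter D, 9 semitones down).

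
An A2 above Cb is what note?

D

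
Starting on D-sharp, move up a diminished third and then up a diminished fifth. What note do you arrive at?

A diminished third up from D# is F (letter F, 2 semitones up).
A diminished fifth up from F is Cb (letter C, 6 semitones up).

Cb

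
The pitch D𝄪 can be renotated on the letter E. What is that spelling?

E

Plain E sits at the same pitch as D##, so on the letter E the same pitch needs a natural: E.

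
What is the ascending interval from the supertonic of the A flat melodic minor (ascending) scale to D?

major third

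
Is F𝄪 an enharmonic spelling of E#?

F## is pitch class 7; E# is pitch class 5.
The pitch classes differ (7 vs. 5), so they are not enharmonic equivalents.

No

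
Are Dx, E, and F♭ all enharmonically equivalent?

Yes

D## is pitch class 4; E is pitch class 4; Fb is pitch class 4.
All spellings map to pitch class 4, so they are enharmonically equivalent.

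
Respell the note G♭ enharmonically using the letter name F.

Plain F sits 1 semitone below Gb, so on the letter F the same pitch needs a sharp: F#.

F#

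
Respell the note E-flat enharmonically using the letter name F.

Plain F sits 2 semitones above Eb, so on the letter F the same pitch needs a double flat: Fbb.

Fbb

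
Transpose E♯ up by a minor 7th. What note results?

E up a major seventh is D#, so the target letter is D.
From E#, a minor seventh is 10 semitones up: D#.

D#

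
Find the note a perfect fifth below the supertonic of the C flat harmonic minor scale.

The supertonic of Cb harmonic minor is Db.
A perfect fifth (7 semitones) below Db lands on the letter G, giving Gb.

Gb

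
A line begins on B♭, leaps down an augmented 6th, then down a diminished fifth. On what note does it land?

Gb

An augmented sixth down from Bb is Dbb (letter D, 10 semitones down).
A diminished fifth down from Dbb is Gb (letter G, 6 semitones down).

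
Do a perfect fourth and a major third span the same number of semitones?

No

A perfect fourth spans 5 semitones; a major third spans 4.
The spans differ, so they are not enharmonic equivalents.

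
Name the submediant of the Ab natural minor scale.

Fb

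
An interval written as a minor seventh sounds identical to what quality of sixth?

augmented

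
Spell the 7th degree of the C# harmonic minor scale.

B#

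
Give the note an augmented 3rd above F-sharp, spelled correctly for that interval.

F up a major third is A, so the target letter is A.
From F#, an augmented third is 5 semitones up: A##.

A##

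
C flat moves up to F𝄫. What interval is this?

diminished fourth

Counting letters C–D–E–F gives a fourth.
Cb→Fbb = 4 semitones, 1 narrower than the perfect fourth (5), so diminished.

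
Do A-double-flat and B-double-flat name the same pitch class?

Two spellings are enharmonically equivalent only if they share a pitch class.
Here Abb → 7, Bbb → 9; 7 ≠ 9, so they are not.

No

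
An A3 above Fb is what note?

A third above F lands on the letter A.
An augmented third spans 5 semitones, so Fb moves to pitch class 9. On the letter A that is A.

A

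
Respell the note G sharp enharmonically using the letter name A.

Ab

G# is pitch class 8. The letter A alone is pitch class 9.
To reach pitch class 8 from A requires an offset of -1 semitone, i.e. flat: Ab.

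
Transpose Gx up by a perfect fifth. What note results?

D##

G up a perfect fifth is D, so the target letter is D.
From G##, a perfect fifth is 7 semitones up: D##.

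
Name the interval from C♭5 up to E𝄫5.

minor third

Counting letters C–D–E gives a third.
Cb→Ebb = 3 semitones, 1 narrower than the major third (4), so minor.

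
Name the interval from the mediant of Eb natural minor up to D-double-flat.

The mediant of Eb natural minor is Gb.
Gb up to Dbb: letters G→D make it a fifth; 6 semitones makes it diminished.

diminished fifth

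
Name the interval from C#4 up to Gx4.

Counting letters C–D–E–F–G gives a fifth.
C#→G## = 8 semitones, 1 wider than the perfect fifth (7), so augmented.

augmented fifth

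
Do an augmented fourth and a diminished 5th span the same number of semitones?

Yes

An augmented fourth spans 6 semitones; a diminished fifth spans 6.
They are enharmonically equivalent.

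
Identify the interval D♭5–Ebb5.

minor second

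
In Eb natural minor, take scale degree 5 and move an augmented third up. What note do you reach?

Scale degree 5 of Eb natural minor is Bb.
An augmented third (5 semitones) above Bb lands on the letter D, giving D#.

D#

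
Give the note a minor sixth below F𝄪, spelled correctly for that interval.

A##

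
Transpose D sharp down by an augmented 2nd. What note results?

C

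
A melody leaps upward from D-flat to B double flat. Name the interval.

Counting letters D–E–F–G–A–B gives a sixth.
Db→Bbb = 8 semitones, 1 narrower than the major sixth (9), so minor.

minor sixth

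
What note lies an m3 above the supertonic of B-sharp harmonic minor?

The supertonic of B# harmonic minor is C##.
A minor third (3 semitones) above C## lands on the letter E, giving E#.

E#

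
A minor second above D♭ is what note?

Ebb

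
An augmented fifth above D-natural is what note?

A#

D up a perfect fifth is A, so the target letter is A.
From D, an augmented fifth is 8 semitones up: A#.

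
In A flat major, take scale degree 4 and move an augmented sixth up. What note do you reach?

Scale degree 4 of Ab major is Db.
An augmented sixth (10 semitones) above Db lands on the letter B, giving B.

B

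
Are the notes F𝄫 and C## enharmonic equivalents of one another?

No

Two spellings are enharmonically equivalent only if they share a pitch class.
Here Fbb → 3, C## → 2; 2 ≠ 3, so they are not.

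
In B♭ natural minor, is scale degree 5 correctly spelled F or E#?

Each scale degree takes a distinct letter name. Degree 5 of a scale on B must use the letter F.
F and E# are enharmonically the same pitch, but only F uses the letter F, so it is the correct spelling here.

F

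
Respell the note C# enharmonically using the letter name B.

C# is pitch class 1. The letter B alone is pitch class 11.
To reach pitch class 1 from B requires an offset of +2 semitones, i.e. double sharp: B##.

B##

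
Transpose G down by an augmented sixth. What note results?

A sixth below G lands on the letter B.
An augmented sixth spans 10 semitones, so G moves to pitch class 9. On the letter B that is Bbb.

Bbb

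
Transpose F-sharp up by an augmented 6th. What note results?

D##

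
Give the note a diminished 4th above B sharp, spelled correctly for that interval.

E

B up a perfect fourth is E, so the target letter is E.
From B#, a diminished fourth is 4 semitones up: E.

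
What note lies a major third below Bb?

Gb

A third below B lands on the letter G.
A major third spans 4 semitones, so Bb moves to pitch class 6. On the letter G that is Gb.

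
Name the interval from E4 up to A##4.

doubly augmented fourth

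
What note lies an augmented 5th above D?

A#

D up a perfect fifth is A, so the target letter is A.
From D, an augmented fifth is 8 semitones up: A#.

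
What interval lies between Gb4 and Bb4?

major third

Counting letters G–A–B gives a third.
Gb→Bb = 4 semitones, exactly the major third.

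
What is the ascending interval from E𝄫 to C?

augmented sixth

Counting letters E–F–G–A–B–C gives a sixth.
Ebb→C = 10 semitones, 1 wider than the major sixth (9), so augmented.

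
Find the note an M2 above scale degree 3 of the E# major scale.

Scale degree 3 of E# major is G##.
A major second (2 semitones) above G## lands on the letter A, giving A##.

A##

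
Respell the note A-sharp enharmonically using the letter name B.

Bb

A# is pitch class 10. The letter B alone is pitch class 11.
To reach pitch class 10 from B requires an offset of -1 semitone, i.e. flat: Bb.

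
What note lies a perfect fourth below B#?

F##

B down a perfect fourth is F#, so the target letter is F.
From B#, a perfect fourth is 5 semitones down: F##.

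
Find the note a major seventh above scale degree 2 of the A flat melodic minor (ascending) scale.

Scale degree 2 of Ab melodic minor (ascending) is Bb.
A major seventh (11 semitones) above Bb lands on the letter A, giving A.

A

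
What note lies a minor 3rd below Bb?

A third below B lands on the letter G.
A minor third spans 3 semitones, so Bb moves to pitch class 7. On the letter G that is G.

G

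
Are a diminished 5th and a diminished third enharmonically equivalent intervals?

A diminished fifth spans 6 semitones; a diminished third spans 2.
The spans differ, so they are not enharmonic equivalents.

No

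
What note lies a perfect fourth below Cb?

Gb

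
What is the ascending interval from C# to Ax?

augmented sixth

The letter names run C→A, a span of 5 letter steps, so the interval is some kind of sixth.
C# to A## is 10 semitones. A major sixth is 9, so 10 makes it augmented.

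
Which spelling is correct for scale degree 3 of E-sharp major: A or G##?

G##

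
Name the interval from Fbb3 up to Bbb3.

augmented fourth

The letter names run F→B, a span of 3 letter steps, so the interval is some kind of fourth.
Fbb to Bbb is 6 semitones. A perfect fourth is 5, so 6 makes it augmented.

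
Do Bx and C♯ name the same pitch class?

B## is pitch class 1; C# is pitch class 1.
All spellings map to pitch class 1, so they are enharmonically equivalent.

Yes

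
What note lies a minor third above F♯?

A

A third above F lands on the letter A.
A minor third spans 3 semitones, so F# moves to pitch class 9. On the letter A that is A.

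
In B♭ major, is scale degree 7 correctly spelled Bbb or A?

A

Each scale degree takes a distinct letter name. Degree 7 of a scale on B must use the letter A.
A and Bbb are enharmonically the same pitch, but only A uses the letter A, so it is the correct spelling here.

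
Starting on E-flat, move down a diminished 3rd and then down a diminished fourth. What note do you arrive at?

A diminished third down from Eb is C# (letter C, 2 semitones down).
A diminished fourth down from C# is G## (letter G, 4 semitones down).

G##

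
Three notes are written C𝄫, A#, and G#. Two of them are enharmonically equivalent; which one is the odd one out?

In 12-tone equal temperament, enharmonic equivalents share a pitch class. Cbb is pitch class 10; A# is pitch class 10; G# is pitch class 8.
Cbb and A# share pitch class 10, while G# is pitch class 8.

G#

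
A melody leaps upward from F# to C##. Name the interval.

The letter names run F→C, a span of 4 letter steps, so the interval is some kind of fifth.
F# to C## is 8 semitones. A perfect fifth is 7, so 8 makes it augmented.

augmented fifth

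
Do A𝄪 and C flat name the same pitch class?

Yes

A## = pitch class 11 and Cb = pitch class 11 — the same pitch class, so they are enharmonic equivalents.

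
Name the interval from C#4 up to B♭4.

diminished seventh

Counting letters C–D–E–F–G–A–B gives a seventh.
C#→Bb = 9 semitones, 2 narrower than the major seventh (11), so diminished.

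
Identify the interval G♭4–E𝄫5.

minor sixth

The letter names run G→E, a span of 5 letter steps, so the interval is some kind of sixth.
Gb to Ebb is 8 semitones. A major sixth is 9, so 8 makes it minor.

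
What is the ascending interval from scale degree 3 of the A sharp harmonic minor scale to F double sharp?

Scale degree 3 of A# harmonic minor is C#.
C# up to F##: letters C→F make it a fourth; 6 semitones makes it augmented.

augmented fourth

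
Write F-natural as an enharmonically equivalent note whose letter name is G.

F is pitch class 5. The letter G alone is pitch class 7.
To reach pitch class 5 from G requires an offset of -2 semitones, i.e. double flat: Gbb.

Gbb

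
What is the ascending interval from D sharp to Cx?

major seventh

The letter names run D→C, a span of 6 letter steps, so the interval is some kind of seventh.
D# to C## is 11 semitones. A major seventh is 11, so 11 makes it major.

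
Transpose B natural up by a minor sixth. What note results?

G

B up a major sixth is G#, so the target letter is G.
From B, a minor sixth is 8 semitones up: G.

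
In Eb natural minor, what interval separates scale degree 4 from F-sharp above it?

augmented sixth

Scale degree 4 of Eb natural minor is Ab.
Ab up to F#: letters A→F make it a sixth; 10 semitones makes it augmented.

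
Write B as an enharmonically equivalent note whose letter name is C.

Cb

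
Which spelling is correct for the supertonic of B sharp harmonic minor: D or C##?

C##

Each scale degree takes a distinct letter name. Degree 2 of a scale on B must use the letter C.
C## and D are enharmonically the same pitch, but only C## uses the letter C, so it is the correct spelling here.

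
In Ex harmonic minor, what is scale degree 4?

Degree 4 takes the letter 3 steps above E, which is A.
In harmonic minor, degree 4 sits 5 semitones above the tonic. E## + 5 semitones is pitch class 11, spelled on A as A##.

A##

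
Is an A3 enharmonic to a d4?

An augmented third spans 5 semitones; a diminished fourth spans 4.
The spans differ, so they are not enharmonic equivalents.

No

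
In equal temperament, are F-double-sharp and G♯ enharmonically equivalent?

No

Two spellings are enharmonically equivalent only if they share a pitch class.
Here F## → 7, G# → 8; 7 ≠ 8, so they are not.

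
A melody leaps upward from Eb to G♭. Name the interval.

minor third

Counting letters E–F–G gives a third.
Eb→Gb = 3 semitones, 1 narrower than the major third (4), so minor.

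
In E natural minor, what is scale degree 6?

C

Degree 6 takes the letter 5 steps above E, which is C.
In natural minor, degree 6 sits 8 semitones above the tonic. E + 8 semitones is pitch class 0, spelled on C as C.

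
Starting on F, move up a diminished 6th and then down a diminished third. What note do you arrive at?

Bb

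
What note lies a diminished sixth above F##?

D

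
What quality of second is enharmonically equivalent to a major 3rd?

A major third spans 4 semitones.
A second spanning 4 semitones is doubly augmented (the major second is 2).

doubly augmented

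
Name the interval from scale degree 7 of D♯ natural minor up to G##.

Scale degree 7 of D# natural minor is C#.
C# up to G##: letters C→G make it a fifth; 8 semitones makes it augmented.

augmented fifth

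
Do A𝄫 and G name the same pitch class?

Yes

Abb is pitch class 7; G is pitch class 7.
All spellings map to pitch class 7, so they are enharmonically equivalent.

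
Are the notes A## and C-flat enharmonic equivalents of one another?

A## = pitch class 11 and Cb = pitch class 11 — the same pitch class, so they are enharmonic equivalents.

Yes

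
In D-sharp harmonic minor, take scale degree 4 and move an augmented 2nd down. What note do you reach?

F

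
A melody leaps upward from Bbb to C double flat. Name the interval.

minor second

The letter names run B→C, a span of 1 letter step, so the interval is some kind of second.
Bbb to Cbb is 1 semitone. A major second is 2, so 1 makes it minor.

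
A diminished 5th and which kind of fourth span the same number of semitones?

A diminished fifth spans 6 semitones.
A fourth spanning 6 semitones is augmented (the perfect fourth is 5).

augmented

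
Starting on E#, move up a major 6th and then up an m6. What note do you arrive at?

A#

A major sixth up from E# is C## (letter C, 9 semitones up).
A minor sixth up from C## is A# (letter A, 8 semitones up).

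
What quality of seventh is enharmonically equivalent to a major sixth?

diminished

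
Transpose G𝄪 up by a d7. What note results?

F#

A seventh above G lands on the letter F.
A diminished seventh spans 9 semitones, so G## moves to pitch class 6. On the letter F that is F#.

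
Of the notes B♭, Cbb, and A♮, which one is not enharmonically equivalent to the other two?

A

In 12-tone equal temperament, enharmonic equivalents share a pitch class. Bb is pitch class 10; Cbb is pitch class 10; A is pitch class 9.
Bb and Cbb share pitch class 10, while A is pitch class 9.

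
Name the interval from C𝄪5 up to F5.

The letter names run C→F, a span of 3 letter steps, so the interval is some kind of fourth.
C## to F is 3 semitones. A perfect fourth is 5, so 3 makes it doubly diminished.

doubly diminished fourth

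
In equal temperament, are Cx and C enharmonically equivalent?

No

Two spellings are enharmonically equivalent only if they share a pitch class.
Here C## → 2, C → 0; 0 ≠ 2, so they are not.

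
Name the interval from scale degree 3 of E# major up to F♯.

diminished seventh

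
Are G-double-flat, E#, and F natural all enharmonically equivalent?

Yes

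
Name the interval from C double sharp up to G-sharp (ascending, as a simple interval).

Counting letters C–D–E–F–G gives a fifth.
C##→G# = 6 semitones, 1 narrower than the perfect fifth (7), so diminished.

diminished fifth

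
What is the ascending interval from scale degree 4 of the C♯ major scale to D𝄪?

Scale degree 4 of C# major is F#.
F# up to D##: letters F→D make it a sixth; 10 semitones makes it augmented.

augmented sixth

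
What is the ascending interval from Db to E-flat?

Counting letters D–E gives a second.
Db→Eb = 2 semitones, exactly the major second.

major second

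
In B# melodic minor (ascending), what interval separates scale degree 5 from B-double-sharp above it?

Scale degree 5 of B# melodic minor (ascending) is F##.
F## up to B##: letters F→B make it a fourth; 6 semitones makes it augmented.

augmented fourth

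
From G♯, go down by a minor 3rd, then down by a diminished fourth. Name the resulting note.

B##

A minor third down from G# is E# (letter E, 3 semitones down).
A diminished fourth down from E# is B## (letter B, 4 semitones down).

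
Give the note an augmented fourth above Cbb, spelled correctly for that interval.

A fourth above C lands on the letter F.
An augmented fourth spans 6 semitones, so Cbb moves to pitch class 4. On the letter F that is Fb.

Fb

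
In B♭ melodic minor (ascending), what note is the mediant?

The Bb melodic minor (ascending) scale runs Bb C Db Eb F G A.
Degree 3 is Db.

Db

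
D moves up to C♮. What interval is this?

The letter names run D→C, a span of 6 letter steps, so the interval is some kind of seventh.
D to C is 10 semitones. A major seventh is 11, so 10 makes it minor.

minor seventh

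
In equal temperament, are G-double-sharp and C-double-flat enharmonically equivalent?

No

Two spellings are enharmonically equivalent only if they share a pitch class.
Here G## → 9, Cbb → 10; 9 ≠ 10, so they are not.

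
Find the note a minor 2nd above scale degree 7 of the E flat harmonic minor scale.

Scale degree 7 of Eb harmonic minor is D.
A minor second (1 semitone) above D lands on the letter E, giving Eb.

Eb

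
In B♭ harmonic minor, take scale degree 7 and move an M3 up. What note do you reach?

Scale degree 7 of Bb harmonic minor is A.
A major third (4 semitones) above A lands on the letter C, giving C#.

C#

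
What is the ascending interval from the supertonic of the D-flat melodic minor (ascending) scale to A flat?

The supertonic of Db melodic minor (ascending) is Eb.
Eb up to Ab: letters E→A make it a fourth; 5 semitones makes it perfect.

perfect fourth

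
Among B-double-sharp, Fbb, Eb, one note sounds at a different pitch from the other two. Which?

In 12-tone equal temperament, enharmonic equivalents share a pitch class. B## is pitch class 1; Fbb is pitch class 3; Eb is pitch class 3.
Fbb and Eb share pitch class 3, while B## is pitch class 1.

B##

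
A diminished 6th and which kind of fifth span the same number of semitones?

perfect

A diminished sixth spans 7 semitones.
A fifth spanning 7 semitones is perfect (the perfect fifth is 7).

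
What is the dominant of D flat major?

Ab

The Db major scale runs Db Eb F Gb Ab Bb C.
Degree 5 is Ab.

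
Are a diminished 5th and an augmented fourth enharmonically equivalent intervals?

Yes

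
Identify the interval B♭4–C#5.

augmented second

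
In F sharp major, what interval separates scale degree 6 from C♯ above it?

minor seventh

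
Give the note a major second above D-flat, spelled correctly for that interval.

D up a major second is E, so the target letter is E.
From Db, a major second is 2 semitones up: Eb.

Eb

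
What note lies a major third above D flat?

D up a major third is F#, so the target letter is F.
From Db, a major third is 4 semitones up: F.

F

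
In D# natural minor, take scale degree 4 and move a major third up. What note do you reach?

B#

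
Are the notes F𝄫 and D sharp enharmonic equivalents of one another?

Yes

Fbb is pitch class 3; D# is pitch class 3.
All spellings map to pitch class 3, so they are enharmonically equivalent.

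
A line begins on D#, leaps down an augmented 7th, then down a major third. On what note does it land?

Cb

An augmented seventh down from D# is Eb (letter E, 12 semitones down).
A major third down from Eb is Cb (letter C, 4 semitones down).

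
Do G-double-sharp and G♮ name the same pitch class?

Two spellings are enharmonically equivalent only if they share a pitch class.
Here G## → 9, G → 7; 7 ≠ 9, so they are not.

No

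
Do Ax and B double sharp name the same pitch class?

Two spellings are enharmonically equivalent only if they share a pitch class.
Here A## → 11, B## → 1; 1 ≠ 11, so they are not.

No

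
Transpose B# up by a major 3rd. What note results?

D##

A third above B lands on the letter D.
A major third spans 4 semitones, so B# moves to pitch class 4. On the letter D that is D##.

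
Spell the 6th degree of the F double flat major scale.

Dbb

Degree 6 takes the letter 5 steps above F, which is D.
In major, degree 6 sits 9 semitones above the tonic. Fbb + 9 semitones is pitch class 0, spelled on D as Dbb.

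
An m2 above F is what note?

Gb

F up a major second is G, so the target letter is G.
From F, a minor second is 1 semitone up: Gb.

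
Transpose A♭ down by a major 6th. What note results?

A sixth below A lands on the letter C.
A major sixth spans 9 semitones, so Ab moves to pitch class 11. On the letter C that is Cb.

Cb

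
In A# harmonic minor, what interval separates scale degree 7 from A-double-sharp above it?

major second

Scale degree 7 of A# harmonic minor is G##.
G## up to A##: letters G→A make it a second; 2 semitones makes it major.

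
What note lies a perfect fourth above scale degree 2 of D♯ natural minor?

A#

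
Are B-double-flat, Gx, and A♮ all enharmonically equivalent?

Yes

Bbb is pitch class 9; G## is pitch class 9; A is pitch class 9.
All spellings map to pitch class 9, so they are enharmonically equivalent.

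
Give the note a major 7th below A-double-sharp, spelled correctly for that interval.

A seventh below A lands on the letter B.
A major seventh spans 11 semitones, so A## moves to pitch class 0. On the letter B that is B#.

B#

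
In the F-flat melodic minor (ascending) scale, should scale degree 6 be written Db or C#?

Each scale degree takes a distinct letter name. Degree 6 of a scale on F must use the letter D.
Db and C# are enharmonically the same pitch, but only Db uses the letter D, so it is the correct spelling here.

Db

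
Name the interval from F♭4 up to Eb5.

Counting letters F–G–A–B–C–D–E gives a seventh.
Fb→Eb = 11 semitones, exactly the major seventh.

major seventh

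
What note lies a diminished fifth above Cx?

A fifth above C lands on the letter G.
A diminished fifth spans 6 semitones, so C## moves to pitch class 8. On the letter G that is G#.

G#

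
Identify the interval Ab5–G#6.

augmented seventh

Counting letters A–B–C–D–E–F–G gives a seventh.
Ab→G# = 12 semitones, 1 wider than the major seventh (11), so augmented.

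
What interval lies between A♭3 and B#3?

Counting letters A–B gives a second.
Ab→B# = 4 semitones, 2 wider than the major second (2), so doubly augmented.

doubly augmented second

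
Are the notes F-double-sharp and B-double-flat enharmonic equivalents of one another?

No

F## is pitch class 7; Bbb is pitch class 9.
The pitch classes differ (7 vs. 9), so they are not enharmonic equivalents.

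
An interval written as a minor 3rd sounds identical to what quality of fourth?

A minor third spans 3 semitones.
A fourth spanning 3 semitones is doubly diminished (the perfect fourth is 5).

doubly diminished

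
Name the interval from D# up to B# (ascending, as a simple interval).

The letter names run D→B, a span of 5 letter steps, so the interval is some kind of sixth.
D# to B# is 9 semitones. A major sixth is 9, so 9 makes it major.

major sixth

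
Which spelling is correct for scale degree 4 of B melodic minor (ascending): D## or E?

Each scale degree takes a distinct letter name. Degree 4 of a scale on B must use the letter E.
E and D## are enharmonically the same pitch, but only E uses the letter E, so it is the correct spelling here.

E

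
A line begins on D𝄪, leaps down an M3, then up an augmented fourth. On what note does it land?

A major third down from D## is B# (letter B, 4 semitones down).
An augmented fourth up from B# is E## (letter E, 6 semitones up).

E##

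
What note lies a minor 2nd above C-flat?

Dbb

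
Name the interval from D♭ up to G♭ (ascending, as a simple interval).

The letter names run D→G, a span of 3 letter steps, so the interval is some kind of fourth.
Db to Gb is 5 semitones. A perfect fourth is 5, so 5 makes it perfect.

perfect fourth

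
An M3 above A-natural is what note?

C#

A up a major third is C#, so the target letter is C.
From A, a major third is 4 semitones up: C#.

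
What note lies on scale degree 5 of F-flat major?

Cb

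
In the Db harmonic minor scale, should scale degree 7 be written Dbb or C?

Each scale degree takes a distinct letter name. Degree 7 of a scale on D must use the letter C.
C and Dbb are enharmonically the same pitch, but only C uses the letter C, so it is the correct spelling here.

C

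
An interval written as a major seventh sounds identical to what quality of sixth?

doubly augmented

A major seventh spans 11 semitones.
A sixth spanning 11 semitones is doubly augmented (the major sixth is 9).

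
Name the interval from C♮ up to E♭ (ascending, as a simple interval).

minor third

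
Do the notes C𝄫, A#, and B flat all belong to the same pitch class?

Yes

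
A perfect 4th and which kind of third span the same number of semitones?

A perfect fourth spans 5 semitones.
A third spanning 5 semitones is augmented (the major third is 4).

augmented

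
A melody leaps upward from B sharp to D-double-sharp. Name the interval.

major third

Counting letters B–C–D gives a third.
B#→D## = 4 semitones, exactly the major third.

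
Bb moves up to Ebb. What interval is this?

The letter names run B→E, a span of 3 letter steps, so the interval is some kind of fourth.
Bb to Ebb is 4 semitones. A perfect fourth is 5, so 4 makes it diminished.

diminished fourth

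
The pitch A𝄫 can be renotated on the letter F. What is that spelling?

F##

Abb is pitch class 7. The letter F alone is pitch class 5.
To reach pitch class 7 from F requires an offset of +2 semitones, i.e. double sharp: F##.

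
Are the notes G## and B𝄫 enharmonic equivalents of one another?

Yes

G## = pitch class 9 and Bbb = pitch class 9 — the same pitch class, so they are enharmonic equivalents.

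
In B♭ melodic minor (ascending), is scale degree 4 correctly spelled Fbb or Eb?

Eb

Each scale degree takes a distinct letter name. Degree 4 of a scale on B must use the letter E.
Eb and Fbb are enharmonically the same pitch, but only Eb uses the letter E, so it is the correct spelling here.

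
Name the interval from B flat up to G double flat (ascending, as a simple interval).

diminished sixth

The letter names run B→G, a span of 5 letter steps, so the interval is some kind of sixth.
Bb to Gbb is 7 semitones. A major sixth is 9, so 7 makes it diminished.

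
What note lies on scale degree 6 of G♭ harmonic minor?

Ebb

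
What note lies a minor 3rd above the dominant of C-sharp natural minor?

B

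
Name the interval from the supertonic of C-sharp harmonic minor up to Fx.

major third

The supertonic of C# harmonic minor is D#.
D# up to F##: letters D→F make it a third; 4 semitones makes it major.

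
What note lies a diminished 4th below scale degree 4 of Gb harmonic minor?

G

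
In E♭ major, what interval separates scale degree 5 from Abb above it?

Scale degree 5 of Eb major is Bb.
Bb up to Abb: letters B→A make it a seventh; 9 semitones makes it diminished.

diminished seventh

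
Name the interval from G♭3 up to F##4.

Counting letters G–A–B–C–D–E–F gives a seventh.
Gb→F## = 13 semitones, 2 wider than the major seventh (11), so doubly augmented.

doubly augmented seventh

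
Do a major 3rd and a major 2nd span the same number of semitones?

A major third spans 4 semitones; a major second spans 2.
The spans differ, so they are not enharmonic equivalents.

No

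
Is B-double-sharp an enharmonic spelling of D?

No

Two spellings are enharmonically equivalent only if they share a pitch class.
Here B## → 1, D → 2; 1 ≠ 2, so they are not.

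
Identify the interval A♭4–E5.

augmented fifth

Counting letters A–B–C–D–E gives a fifth.
Ab→E = 8 semitones, 1 wider than the perfect fifth (7), so augmented.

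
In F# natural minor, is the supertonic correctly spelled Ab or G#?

G#

Each scale degree takes a distinct letter name. Degree 2 of a scale on F must use the letter G.
G# and Ab are enharmonically the same pitch, but only G# uses the letter G, so it is the correct spelling here.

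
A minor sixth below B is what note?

A sixth below B lands on the letter D.
A minor sixth spans 8 semitones, so B moves to pitch class 3. On the letter D that is D#.

D#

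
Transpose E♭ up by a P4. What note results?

Ab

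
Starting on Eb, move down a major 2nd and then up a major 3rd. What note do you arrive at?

A major second down from Eb is Db (letter D, 2 semitones down).
A major third up from Db is F (letter F, 4 semitones up).

F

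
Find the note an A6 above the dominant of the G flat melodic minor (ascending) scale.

The dominant of Gb melodic minor (ascending) is Db.
An augmented sixth (10 semitones) above Db lands on the letter B, giving B.

B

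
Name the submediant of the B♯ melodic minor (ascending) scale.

The B# melodic minor (ascending) scale runs B# C## D# E# F## G## A##.
Degree 6 is G##.

G##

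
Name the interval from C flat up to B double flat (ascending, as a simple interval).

minor seventh

The letter names run C→B, a span of 6 letter steps, so the interval is some kind of seventh.
Cb to Bbb is 10 semitones. A major seventh is 11, so 10 makes it minor.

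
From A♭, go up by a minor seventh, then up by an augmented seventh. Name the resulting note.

F#

A minor seventh up from Ab is Gb (letter G, 10 semitones up).
An augmented seventh up from Gb is F# (letter F, 12 semitones up).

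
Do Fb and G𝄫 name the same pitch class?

No

Two spellings are enharmonically equivalent only if they share a pitch class.
Here Fb → 4, Gbb → 5; 4 ≠ 5, so they are not.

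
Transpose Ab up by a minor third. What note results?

Cb

A up a major third is C#, so the target letter is C.
From Ab, a minor third is 3 semitones up: Cb.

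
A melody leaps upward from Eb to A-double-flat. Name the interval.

The letter names run E→A, a span of 3 letter steps, so the interval is some kind of fourth.
Eb to Abb is 4 semitones. A perfect fourth is 5, so 4 makes it diminished.

diminished fourth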